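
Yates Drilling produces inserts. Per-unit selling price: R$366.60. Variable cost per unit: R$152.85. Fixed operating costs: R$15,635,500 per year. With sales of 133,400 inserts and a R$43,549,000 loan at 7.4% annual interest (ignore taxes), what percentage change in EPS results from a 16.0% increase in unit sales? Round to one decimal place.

Total contribution margin = 133,400 × R$213.75 = R$28,514,250.00.
EBIT = R$28,514,250.00 − R$15,635,500 = R$12,878,750.00.
Interest = R$3,222,626.00, so EBIT − I = R$9,656,124.00.
DCL = total CM / (EBIT − I) = R$28,514,250.00 / R$9,656,124.00 = 2.9530.
%ΔEPS = DCL × %ΔSales = 2.9530 × +16.0% = +47.2%.

+47.2%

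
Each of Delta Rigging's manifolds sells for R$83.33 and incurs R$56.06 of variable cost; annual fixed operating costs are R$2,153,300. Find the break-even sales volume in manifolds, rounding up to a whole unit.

Each unit contributes R$83.33 − R$56.06 = R$27.27.
Break-even Q = R$2,153,300 / R$27.27 = 78,962.23 → 78,963 manifolds.

78,963 manifolds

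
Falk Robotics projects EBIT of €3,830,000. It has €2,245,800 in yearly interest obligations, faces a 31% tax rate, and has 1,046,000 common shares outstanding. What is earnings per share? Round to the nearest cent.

Pre-tax income = €3,830,000 − €2,245,800.00 = €1,584,200.00.
After tax at 31%: net income = €1,584,200.00 × 0.69 = €1,093,098.00.
Per share: €1,093,098.00 / 1,046,000 shares = €1.05.

€1.05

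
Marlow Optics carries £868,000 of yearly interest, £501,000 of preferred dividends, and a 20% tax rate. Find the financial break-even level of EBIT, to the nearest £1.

Grossing the preferred dividend up to pre-tax terms: £501,000 / (1 − 0.20) = £626,250.00.
EPS = 0 when EBIT covers interest plus the pre-tax preferred burden: £868,000 + £626,250.00 = £1,494,250.00.

£1,494,250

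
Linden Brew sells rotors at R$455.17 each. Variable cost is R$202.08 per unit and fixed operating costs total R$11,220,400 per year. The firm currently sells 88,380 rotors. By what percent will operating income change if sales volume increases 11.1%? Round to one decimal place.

+22.3%

Total contribution margin = 88,380 × R$253.09 = R$22,368,094.20.
EBIT = R$22,368,094.20 − R$11,220,400 = R$11,147,694.20.
So DOL = total CM / EBIT = R$22,368,094.20 / R$11,147,694.20 = 2.0065.
Operating income changes by 2.0065 × +11.1% = +22.3%.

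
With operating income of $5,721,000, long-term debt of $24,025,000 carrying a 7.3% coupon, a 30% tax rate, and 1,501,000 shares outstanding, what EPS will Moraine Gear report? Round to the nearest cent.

$1.85

Interest = $1,753,825.00, so EBT = $5,721,000 − $1,753,825.00 = $3,967,175.00.
After tax at 30%: net income = $3,967,175.00 × 0.70 = $2,777,022.50.
EPS = $2,777,022.50 ÷ 1,501,000 = $1.85.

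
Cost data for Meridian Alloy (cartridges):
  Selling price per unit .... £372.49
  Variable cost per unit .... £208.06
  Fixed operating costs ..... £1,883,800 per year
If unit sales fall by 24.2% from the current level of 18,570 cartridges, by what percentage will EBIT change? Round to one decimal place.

At 18,570 units, contribution = 18,570 × £164.43 = £3,053,465.10.
Subtracting fixed costs: EBIT = £3,053,465.10 − £1,883,800 = £1,169,665.10.
Degree of operating leverage = £3,053,465.10 / £1,169,665.10 = 2.6105.
Operating income changes by 2.6105 × -24.2% = -63.2%.

-63.2%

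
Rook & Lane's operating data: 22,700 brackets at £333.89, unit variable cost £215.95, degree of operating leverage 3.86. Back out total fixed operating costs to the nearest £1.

Contribution at this volume is 22,700 × £117.94 = £2,677,238.00.
Since DOL = CM ÷ EBIT, EBIT = £2,677,238.00 ÷ 3.86 = £693,584.97.
And FC = contribution − EBIT = £2,677,238.00 − £693,584.97 = £1,983,653.

£1,983,653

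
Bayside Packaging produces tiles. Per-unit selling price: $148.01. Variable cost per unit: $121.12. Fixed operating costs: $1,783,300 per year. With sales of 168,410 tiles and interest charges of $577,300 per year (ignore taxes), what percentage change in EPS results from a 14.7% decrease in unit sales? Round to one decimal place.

Total contribution margin = 168,410 × $26.89 = $4,528,544.90.
Operating income = contribution − fixed costs = $4,528,544.90 − $1,783,300 = $2,745,244.90.
Interest = $577,300.00, so EBIT − I = $2,167,944.90.
Degree of combined leverage = contribution ÷ (EBIT − I) = $4,528,544.90 ÷ $2,167,944.90 = 2.0889.
EPS therefore changes by 2.0889 × (-14.7%) = -30.7%.

-30.7%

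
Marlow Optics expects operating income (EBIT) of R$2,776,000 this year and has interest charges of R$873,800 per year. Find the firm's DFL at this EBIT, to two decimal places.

Interest = R$873,800.00.
Degree of financial leverage = EBIT / (EBIT − interest) = R$2,776,000 / R$1,902,200.00 = 1.4594.

1.46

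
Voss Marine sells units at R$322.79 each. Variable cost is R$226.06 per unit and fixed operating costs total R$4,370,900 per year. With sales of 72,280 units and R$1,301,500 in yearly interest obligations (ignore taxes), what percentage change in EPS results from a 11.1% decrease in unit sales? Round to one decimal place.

-58.8%

At 72,280 units, contribution = 72,280 × R$96.73 = R$6,991,644.40.
Operating income = contribution − fixed costs = R$6,991,644.40 − R$4,370,900 = R$2,620,744.40.
After interest of R$1,301,500.00, pre-tax earnings = R$1,319,244.40.
DCL = total CM / (EBIT − I) = R$6,991,644.40 / R$1,319,244.40 = 5.2997.
EPS therefore changes by 5.2997 × (-11.1%) = -58.8%.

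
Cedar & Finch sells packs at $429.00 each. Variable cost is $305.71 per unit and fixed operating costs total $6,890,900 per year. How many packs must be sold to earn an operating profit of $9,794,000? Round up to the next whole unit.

135,331 packs

Contribution margin per unit = $429.00 − $305.71 = $123.29.
Required volume = (fixed costs + target profit) ÷ CM = ($6,890,900 + $9,794,000) ÷ $123.29 = 135,330.52, so 135,331 packs.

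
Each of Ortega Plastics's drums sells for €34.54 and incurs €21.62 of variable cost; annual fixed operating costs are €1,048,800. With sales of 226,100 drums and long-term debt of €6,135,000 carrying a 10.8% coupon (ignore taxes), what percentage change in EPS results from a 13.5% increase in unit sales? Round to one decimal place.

+32.6%

At 226,100 units, contribution = 226,100 × €12.92 = €2,921,212.00.
Subtracting fixed costs: EBIT = €2,921,212.00 − €1,048,800 = €1,872,412.00.
Interest = €662,580.00, so EBIT − I = €1,209,832.00.
DCL = total CM / (EBIT − I) = €2,921,212.00 / €1,209,832.00 = 2.4146.
EPS therefore changes by 2.4146 × (+13.5%) = +32.6%.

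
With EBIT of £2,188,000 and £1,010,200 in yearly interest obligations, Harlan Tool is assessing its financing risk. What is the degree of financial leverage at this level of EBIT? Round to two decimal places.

Annual interest charges come to £1,010,200.00.
DFL = EBIT ÷ (EBIT − I) = £2,188,000 ÷ (£2,188,000 − £1,010,200.00) = £2,188,000 ÷ £1,177,800.00 = 1.8577.

1.86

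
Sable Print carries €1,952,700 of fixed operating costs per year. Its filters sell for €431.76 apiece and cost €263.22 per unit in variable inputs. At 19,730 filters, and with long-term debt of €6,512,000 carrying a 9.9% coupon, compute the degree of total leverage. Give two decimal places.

Contribution at this volume is 19,730 × €168.54 = €3,325,294.20.
Operating income = contribution − fixed costs = €3,325,294.20 − €1,952,700 = €1,372,594.20. Interest = €644,688.00, so EBIT − I = €727,906.20.
Degree of total leverage = total CM / (EBIT − interest) = €3,325,294.20 / €727,906.20 = 4.5683.

4.57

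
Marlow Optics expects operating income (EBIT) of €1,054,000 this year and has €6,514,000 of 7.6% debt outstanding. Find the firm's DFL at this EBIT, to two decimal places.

1.89

Annual interest charges come to €495,064.00.
DFL = EBIT ÷ (EBIT − I) = €1,054,000 ÷ (€1,054,000 − €495,064.00) = €1,054,000 ÷ €558,936.00 = 1.8857.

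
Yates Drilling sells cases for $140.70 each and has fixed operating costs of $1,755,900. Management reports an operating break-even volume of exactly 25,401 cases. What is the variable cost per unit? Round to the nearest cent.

$71.57

At break-even, FC = Q × (P − VC), so P − VC = $1,755,900 ÷ 25,401 = $69.1272.
Hence VC = price − CM = $140.70 − $69.1272 = $71.57.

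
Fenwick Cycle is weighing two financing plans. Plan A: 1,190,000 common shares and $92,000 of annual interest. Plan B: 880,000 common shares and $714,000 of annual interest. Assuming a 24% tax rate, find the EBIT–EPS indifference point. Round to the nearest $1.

$2,479,677

Set EPS_A = EPS_B: (EBIT − $92,000)(1 − 0.24) ÷ 1,190,000 = (EBIT − $714,000)(1 − 0.24) ÷ 880,000.
Cancelling (1 − t) and cross-multiplying: 880,000·(EBIT − 92,000) = 1,190,000·(EBIT − 714,000).
Solving, EBIT = (714,000·1,190,000 − 92,000·880,000) / (1,190,000 − 880,000) = 768,700,000,000 / 310,000 = 2,479,677.42.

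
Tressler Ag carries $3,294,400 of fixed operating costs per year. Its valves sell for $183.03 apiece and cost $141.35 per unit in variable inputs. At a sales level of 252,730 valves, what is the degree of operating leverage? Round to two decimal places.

Contribution at this volume is 252,730 × $41.68 = $10,533,786.40.
Subtracting fixed costs: EBIT = $10,533,786.40 − $3,294,400 = $7,239,386.40.
Degree of operating leverage = $10,533,786.40 / $7,239,386.40 = 1.4551.

1.46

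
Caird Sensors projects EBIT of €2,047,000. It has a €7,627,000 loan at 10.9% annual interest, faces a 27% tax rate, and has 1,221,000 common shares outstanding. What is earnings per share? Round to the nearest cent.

Interest = €831,343.00, so EBT = €2,047,000 − €831,343.00 = €1,215,657.00.
Net income = €1,215,657.00 × (1 − 0.27) = €887,429.61.
Per share: €887,429.61 / 1,221,000 shares = €0.73.

€0.73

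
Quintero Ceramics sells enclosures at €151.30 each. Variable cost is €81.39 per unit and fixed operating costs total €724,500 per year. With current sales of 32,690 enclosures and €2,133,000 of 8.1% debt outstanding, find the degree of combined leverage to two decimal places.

1.65

At 32,690 units, contribution = 32,690 × €69.91 = €2,285,357.90.
EBIT = €2,285,357.90 − €724,500 = €1,560,857.90. Interest = €172,773.00.
DOL = €2,285,357.90 ÷ €1,560,857.90 = 1.4642; DFL = €1,560,857.90 ÷ €1,388,084.90 = 1.1245.
Combined leverage = 1.4642 × 1.1245 = 1.6465.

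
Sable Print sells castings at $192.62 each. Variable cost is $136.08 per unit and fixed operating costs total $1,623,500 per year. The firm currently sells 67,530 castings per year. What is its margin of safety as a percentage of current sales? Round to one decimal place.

57.5%

Each unit contributes $192.62 − $136.08 = $56.54. Break-even units = $1,623,500 ÷ $56.54 = 28,714.18; break-even revenue = 28,714.18 × $192.62 = $5,530,926.25.
Current sales = 67,530 × $192.62 = $13,007,628.60.
Margin of safety = ($13,007,628.60 − $5,530,926.25) ÷ $13,007,628.60 = 57.5%.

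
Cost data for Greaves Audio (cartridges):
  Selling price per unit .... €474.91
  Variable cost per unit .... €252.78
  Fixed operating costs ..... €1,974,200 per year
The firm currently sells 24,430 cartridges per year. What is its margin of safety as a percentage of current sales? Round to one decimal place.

63.6%

Unit CM = price − variable cost = €474.91 − €252.78 = €222.13. Break-even units = €1,974,200 ÷ €222.13 = 8,887.59; break-even revenue = 8,887.59 × €474.91 = €4,220,804.58.
Current sales = 24,430 × €474.91 = €11,602,051.30.
Margin of safety = (€11,602,051.30 − €4,220,804.58) ÷ €11,602,051.30 = 63.6%.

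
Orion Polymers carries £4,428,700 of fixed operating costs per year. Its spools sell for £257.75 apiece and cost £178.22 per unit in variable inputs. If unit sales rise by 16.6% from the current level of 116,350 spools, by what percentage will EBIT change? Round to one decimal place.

Contribution at this volume is 116,350 × £79.53 = £9,253,315.50.
Subtracting fixed costs: EBIT = £9,253,315.50 − £4,428,700 = £4,824,615.50.
Degree of operating leverage = £9,253,315.50 / £4,824,615.50 = 1.9179.
Operating income changes by 1.9179 × +16.6% = +31.8%.

+31.8%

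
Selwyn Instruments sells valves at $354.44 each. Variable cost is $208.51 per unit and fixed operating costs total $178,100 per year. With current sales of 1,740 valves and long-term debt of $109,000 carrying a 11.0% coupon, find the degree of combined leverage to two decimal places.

3.98

At 1,740 units, contribution = 1,740 × $145.93 = $253,918.20.
EBIT = $253,918.20 − $178,100 = $75,818.20. Interest = $11,990.00, so EBIT − I = $63,828.20.
DCL = contribution ÷ (EBIT − I) = $253,918.20 ÷ $63,828.20 = 3.9782.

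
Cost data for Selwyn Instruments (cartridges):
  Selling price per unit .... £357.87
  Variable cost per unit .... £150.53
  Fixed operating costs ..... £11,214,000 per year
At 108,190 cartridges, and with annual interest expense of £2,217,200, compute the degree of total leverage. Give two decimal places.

At 108,190 units, contribution = 108,190 × £207.34 = £22,432,114.60.
Subtracting fixed costs: EBIT = £22,432,114.60 − £11,214,000 = £11,218,114.60. Interest = £2,217,200.00.
DOL = £22,432,114.60 ÷ £11,218,114.60 = 1.9996; DFL = £11,218,114.60 ÷ £9,000,914.60 = 1.2463.
DCL = DOL × DFL = 1.9996 × 1.2463 = 2.4921.

2.49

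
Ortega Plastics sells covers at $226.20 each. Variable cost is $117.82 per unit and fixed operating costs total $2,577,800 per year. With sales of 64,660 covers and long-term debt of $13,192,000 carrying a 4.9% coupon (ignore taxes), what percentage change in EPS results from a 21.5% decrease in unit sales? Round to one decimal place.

-39.8%

At 64,660 units, contribution = 64,660 × $108.38 = $7,007,850.80.
Subtracting fixed costs: EBIT = $7,007,850.80 − $2,577,800 = $4,430,050.80.
Interest = $646,408.00, so EBIT − I = $3,783,642.80.
DCL = total CM / (EBIT − I) = $7,007,850.80 / $3,783,642.80 = 1.8521.
EPS therefore changes by 1.8521 × (-21.5%) = -39.8%.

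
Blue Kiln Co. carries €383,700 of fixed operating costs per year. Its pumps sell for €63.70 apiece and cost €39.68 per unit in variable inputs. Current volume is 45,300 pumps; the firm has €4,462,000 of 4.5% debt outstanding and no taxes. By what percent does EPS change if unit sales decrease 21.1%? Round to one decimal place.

Contribution at this volume is 45,300 × €24.02 = €1,088,106.00.
Subtracting fixed costs: EBIT = €1,088,106.00 − €383,700 = €704,406.00.
After interest of €200,790.00, pre-tax earnings = €503,616.00.
DCL = total CM / (EBIT − I) = €1,088,106.00 / €503,616.00 = 2.1606.
EPS therefore changes by 2.1606 × (-21.1%) = -45.6%.

-45.6%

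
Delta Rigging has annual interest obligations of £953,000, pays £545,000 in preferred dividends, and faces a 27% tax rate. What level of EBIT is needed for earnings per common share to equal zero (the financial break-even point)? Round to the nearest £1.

£1,699,575

Grossing the preferred dividend up to pre-tax terms: £545,000 / (1 − 0.27) = £746,575.34.
EPS = 0 when EBIT covers interest plus the pre-tax preferred burden: £953,000 + £746,575.34 = £1,699,575.34.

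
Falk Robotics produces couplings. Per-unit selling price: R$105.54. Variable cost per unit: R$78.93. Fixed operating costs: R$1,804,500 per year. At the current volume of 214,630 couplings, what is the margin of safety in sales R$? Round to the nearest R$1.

Unit CM = price − variable cost = R$105.54 − R$78.93 = R$26.61. Break-even units = R$1,804,500 ÷ R$26.61 = 67,812.85; break-even revenue = 67,812.85 × R$105.54 = R$7,156,968.43.
Actual sales revenue = 214,630 × R$105.54 = R$22,652,050.20.
Margin of safety = R$22,652,050.20 − R$7,156,968.43 = R$15,495,082.

R$15,495,082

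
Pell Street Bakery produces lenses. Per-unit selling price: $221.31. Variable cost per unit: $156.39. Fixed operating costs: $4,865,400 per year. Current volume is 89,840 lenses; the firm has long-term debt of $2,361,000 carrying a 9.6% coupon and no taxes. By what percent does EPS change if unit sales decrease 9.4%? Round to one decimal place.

-74.1%

Total contribution margin = 89,840 × $64.92 = $5,832,412.80.
Subtracting fixed costs: EBIT = $5,832,412.80 − $4,865,400 = $967,012.80.
After interest of $226,656.00, pre-tax earnings = $740,356.80.
Degree of combined leverage = contribution ÷ (EBIT − I) = $5,832,412.80 ÷ $740,356.80 = 7.8778.
EPS therefore changes by 7.8778 × (-9.4%) = -74.1%.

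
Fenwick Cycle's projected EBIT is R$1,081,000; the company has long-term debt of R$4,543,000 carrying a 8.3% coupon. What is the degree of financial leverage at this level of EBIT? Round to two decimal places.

1.54

Annual interest charges come to R$377,069.00.
Degree of financial leverage = EBIT / (EBIT − interest) = R$1,081,000 / R$703,931.00 = 1.5357.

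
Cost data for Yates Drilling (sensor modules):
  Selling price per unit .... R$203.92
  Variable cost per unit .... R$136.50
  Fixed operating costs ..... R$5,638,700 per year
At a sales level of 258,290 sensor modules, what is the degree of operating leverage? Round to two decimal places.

At 258,290 units, contribution = 258,290 × R$67.42 = R$17,413,911.80.
Subtracting fixed costs: EBIT = R$17,413,911.80 − R$5,638,700 = R$11,775,211.80.
Degree of operating leverage = R$17,413,911.80 / R$11,775,211.80 = 1.4789.

1.48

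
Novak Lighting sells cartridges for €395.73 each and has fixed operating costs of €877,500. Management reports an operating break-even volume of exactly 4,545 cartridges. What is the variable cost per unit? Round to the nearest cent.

€202.66

Contribution per unit must be FC / Q = €877,500 / 4,545 = €193.0693.
Hence VC = price − CM = €395.73 − €193.0693 = €202.66.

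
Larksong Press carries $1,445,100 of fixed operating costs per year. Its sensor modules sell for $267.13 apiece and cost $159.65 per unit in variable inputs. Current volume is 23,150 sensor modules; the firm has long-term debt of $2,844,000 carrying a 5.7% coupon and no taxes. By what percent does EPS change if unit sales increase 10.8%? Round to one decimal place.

+30.5%

Total contribution margin = 23,150 × $107.48 = $2,488,162.00.
Operating income = contribution − fixed costs = $2,488,162.00 − $1,445,100 = $1,043,062.00.
Interest = $162,108.00, so EBIT − I = $880,954.00.
Degree of combined leverage = contribution ÷ (EBIT − I) = $2,488,162.00 ÷ $880,954.00 = 2.8244.
%ΔEPS = DCL × %ΔSales = 2.8244 × +10.8% = +30.5%.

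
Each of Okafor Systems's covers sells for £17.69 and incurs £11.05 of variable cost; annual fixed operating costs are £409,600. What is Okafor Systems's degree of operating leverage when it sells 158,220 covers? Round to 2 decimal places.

1.64

At 158,220 units, contribution = 158,220 × £6.64 = £1,050,580.80.
Operating income = contribution − fixed costs = £1,050,580.80 − £409,600 = £640,980.80.
So DOL = total CM / EBIT = £1,050,580.80 / £640,980.80 = 1.6390.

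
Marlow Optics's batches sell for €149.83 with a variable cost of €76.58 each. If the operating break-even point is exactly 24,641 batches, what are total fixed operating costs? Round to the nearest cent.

Unit CM = price − variable cost = €149.83 − €76.58 = €73.25.
Since BE = FC / CM, FC = 24,641 × €73.25 = €1,804,953.25.

€1,804,953.25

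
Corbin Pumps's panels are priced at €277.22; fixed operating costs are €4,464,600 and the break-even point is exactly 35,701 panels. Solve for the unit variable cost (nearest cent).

Contribution per unit must be FC / Q = €4,464,600 / 35,701 = €125.0553.
Hence VC = price − CM = €277.22 − €125.0553 = €152.16.

€152.16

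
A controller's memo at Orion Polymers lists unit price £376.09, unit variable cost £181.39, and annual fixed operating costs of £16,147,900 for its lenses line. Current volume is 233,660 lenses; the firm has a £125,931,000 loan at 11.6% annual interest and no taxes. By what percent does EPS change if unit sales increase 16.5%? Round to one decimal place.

+50.9%

Contribution at this volume is 233,660 × £194.70 = £45,493,602.00.
Operating income = contribution − fixed costs = £45,493,602.00 − £16,147,900 = £29,345,702.00.
After interest of £14,607,996.00, pre-tax earnings = £14,737,706.00.
Degree of combined leverage = contribution ÷ (EBIT − I) = £45,493,602.00 ÷ £14,737,706.00 = 3.0869.
EPS therefore changes by 3.0869 × (+16.5%) = +50.9%.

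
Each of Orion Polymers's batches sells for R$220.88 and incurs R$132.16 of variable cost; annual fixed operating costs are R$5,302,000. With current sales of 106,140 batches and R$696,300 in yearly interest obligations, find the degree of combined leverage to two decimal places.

Total contribution margin = 106,140 × R$88.72 = R$9,416,740.80.
Operating income = contribution − fixed costs = R$9,416,740.80 − R$5,302,000 = R$4,114,740.80. Interest = R$696,300.00.
DOL = R$9,416,740.80 ÷ R$4,114,740.80 = 2.2885; DFL = R$4,114,740.80 ÷ R$3,418,440.80 = 1.2037.
Combined leverage = 2.2885 × 1.2037 = 2.7547.

2.75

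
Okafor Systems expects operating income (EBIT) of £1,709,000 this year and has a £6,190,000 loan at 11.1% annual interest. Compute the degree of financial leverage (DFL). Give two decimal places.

1.67

Interest = £687,090.00.
DFL = EBIT ÷ (EBIT − I) = £1,709,000 ÷ (£1,709,000 − £687,090.00) = £1,709,000 ÷ £1,021,910.00 = 1.6724.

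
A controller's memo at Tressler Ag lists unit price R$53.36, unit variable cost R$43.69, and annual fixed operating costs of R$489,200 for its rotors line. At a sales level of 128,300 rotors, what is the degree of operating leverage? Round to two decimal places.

1.65

Total contribution margin = 128,300 × R$9.67 = R$1,240,661.00.
Subtracting fixed costs: EBIT = R$1,240,661.00 − R$489,200 = R$751,461.00.
Degree of operating leverage = R$1,240,661.00 / R$751,461.00 = 1.6510.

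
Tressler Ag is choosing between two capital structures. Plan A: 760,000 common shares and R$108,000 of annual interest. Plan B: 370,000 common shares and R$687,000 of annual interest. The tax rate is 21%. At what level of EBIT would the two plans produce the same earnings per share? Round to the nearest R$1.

R$1,236,308

Set EPS_A = EPS_B: (EBIT − R$108,000)(1 − 0.21) ÷ 760,000 = (EBIT − R$687,000)(1 − 0.21) ÷ 370,000.
The (1 − t) factor cancels: (EBIT − 108,000) × 370,000 = (EBIT − 687,000) × 760,000.
Solving, EBIT = (687,000·760,000 − 108,000·370,000) / (760,000 − 370,000) = 482,160,000,000 / 390,000 = 1,236,307.69.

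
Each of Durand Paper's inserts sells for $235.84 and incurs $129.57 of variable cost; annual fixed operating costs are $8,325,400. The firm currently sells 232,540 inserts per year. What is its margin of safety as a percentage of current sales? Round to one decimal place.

66.3%

Contribution margin per unit = $235.84 − $129.57 = $106.27. Break-even units = $8,325,400 ÷ $106.27 = 78,341.96; break-even revenue = 78,341.96 × $235.84 = $18,476,167.65.
Current sales = 232,540 × $235.84 = $54,842,233.60.
Margin of safety = ($54,842,233.60 − $18,476,167.65) ÷ $54,842,233.60 = 66.3%.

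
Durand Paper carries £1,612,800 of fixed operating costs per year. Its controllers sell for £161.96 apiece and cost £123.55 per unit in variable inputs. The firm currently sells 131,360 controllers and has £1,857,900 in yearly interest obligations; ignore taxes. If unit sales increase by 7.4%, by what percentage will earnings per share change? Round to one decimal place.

+23.7%

At 131,360 units, contribution = 131,360 × £38.41 = £5,045,537.60.
Operating income = contribution − fixed costs = £5,045,537.60 − £1,612,800 = £3,432,737.60.
After interest of £1,857,900.00, pre-tax earnings = £1,574,837.60.
DCL = total CM / (EBIT − I) = £5,045,537.60 / £1,574,837.60 = 3.2038.
EPS therefore changes by 3.2038 × (+7.4%) = +23.7%.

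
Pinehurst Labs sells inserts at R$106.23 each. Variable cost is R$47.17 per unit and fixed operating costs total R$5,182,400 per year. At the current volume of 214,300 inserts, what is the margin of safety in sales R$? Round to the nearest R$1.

R$13,443,613

Each unit contributes R$106.23 − R$47.17 = R$59.06. Break-even units = R$5,182,400 ÷ R$59.06 = 87,748.05; break-even revenue = 87,748.05 × R$106.23 = R$9,321,475.65.
Actual sales revenue = 214,300 × R$106.23 = R$22,765,089.00.
Margin of safety = R$22,765,089.00 − R$9,321,475.65 = R$13,443,613.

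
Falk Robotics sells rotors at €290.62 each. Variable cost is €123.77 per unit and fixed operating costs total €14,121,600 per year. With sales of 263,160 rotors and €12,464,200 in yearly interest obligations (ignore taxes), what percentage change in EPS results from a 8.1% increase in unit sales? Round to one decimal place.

Contribution at this volume is 263,160 × €166.85 = €43,908,246.00.
Operating income = contribution − fixed costs = €43,908,246.00 − €14,121,600 = €29,786,646.00.
After interest of €12,464,200.00, pre-tax earnings = €17,322,446.00.
Degree of combined leverage = contribution ÷ (EBIT − I) = €43,908,246.00 ÷ €17,322,446.00 = 2.5348.
%ΔEPS = DCL × %ΔSales = 2.5348 × +8.1% = +20.5%.

+20.5%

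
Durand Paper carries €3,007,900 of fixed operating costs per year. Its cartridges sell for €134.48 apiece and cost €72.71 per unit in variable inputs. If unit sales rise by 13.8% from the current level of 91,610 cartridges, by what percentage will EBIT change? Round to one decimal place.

+29.5%

Contribution at this volume is 91,610 × €61.77 = €5,658,749.70.
Operating income = contribution − fixed costs = €5,658,749.70 − €3,007,900 = €2,650,849.70.
Degree of operating leverage = €5,658,749.70 / €2,650,849.70 = 2.1347.
So EBIT moves 2.1347 × (+13.8%) = +29.5%.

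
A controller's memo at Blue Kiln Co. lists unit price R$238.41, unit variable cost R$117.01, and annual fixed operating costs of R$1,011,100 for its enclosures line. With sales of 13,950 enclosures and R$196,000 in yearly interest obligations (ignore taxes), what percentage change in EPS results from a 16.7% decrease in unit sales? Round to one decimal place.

-58.1%

At 13,950 units, contribution = 13,950 × R$121.40 = R$1,693,530.00.
Operating income = contribution − fixed costs = R$1,693,530.00 − R$1,011,100 = R$682,430.00.
After interest of R$196,000.00, pre-tax earnings = R$486,430.00.
Degree of combined leverage = contribution ÷ (EBIT − I) = R$1,693,530.00 ÷ R$486,430.00 = 3.4815.
EPS therefore changes by 3.4815 × (-16.7%) = -58.1%.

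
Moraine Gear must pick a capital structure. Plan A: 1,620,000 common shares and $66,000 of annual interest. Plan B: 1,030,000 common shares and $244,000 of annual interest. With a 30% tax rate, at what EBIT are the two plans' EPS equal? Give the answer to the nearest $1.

Set EPS_A = EPS_B: (EBIT − $66,000)(1 − 0.30) ÷ 1,620,000 = (EBIT − $244,000)(1 − 0.30) ÷ 1,030,000.
Cancelling (1 − t) and cross-multiplying: 1,030,000·(EBIT − 66,000) = 1,620,000·(EBIT − 244,000).
Solving, EBIT = (244,000·1,620,000 − 66,000·1,030,000) / (1,620,000 − 1,030,000) = 327,300,000,000 / 590,000 = 554,745.76.

$554,746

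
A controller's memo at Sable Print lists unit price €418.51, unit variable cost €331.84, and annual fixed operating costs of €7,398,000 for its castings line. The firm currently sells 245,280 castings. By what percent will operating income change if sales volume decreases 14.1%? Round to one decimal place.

-21.6%

Total contribution margin = 245,280 × €86.67 = €21,258,417.60.
Operating income = contribution − fixed costs = €21,258,417.60 − €7,398,000 = €13,860,417.60.
Degree of operating leverage = €21,258,417.60 / €13,860,417.60 = 1.5338.
%ΔEBIT = DOL × %ΔSales = 1.5338 × -14.1% = -21.6%.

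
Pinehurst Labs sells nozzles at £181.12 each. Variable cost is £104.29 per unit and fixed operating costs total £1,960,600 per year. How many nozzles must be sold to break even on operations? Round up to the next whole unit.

25,519 nozzles

Each unit contributes £181.12 − £104.29 = £76.83.
Break-even volume = fixed costs ÷ CM per unit = £1,960,600 ÷ £76.83 = 25,518.68, so 25,519 nozzles.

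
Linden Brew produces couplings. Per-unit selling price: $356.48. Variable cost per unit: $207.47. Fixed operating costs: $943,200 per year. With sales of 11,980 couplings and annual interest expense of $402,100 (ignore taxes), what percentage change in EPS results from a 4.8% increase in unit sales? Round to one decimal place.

Contribution at this volume is 11,980 × $149.01 = $1,785,139.80.
EBIT = $1,785,139.80 − $943,200 = $841,939.80.
Interest = $402,100.00, so EBIT − I = $439,839.80.
DCL = total CM / (EBIT − I) = $1,785,139.80 / $439,839.80 = 4.0586.
EPS therefore changes by 4.0586 × (+4.8%) = +19.5%.

+19.5%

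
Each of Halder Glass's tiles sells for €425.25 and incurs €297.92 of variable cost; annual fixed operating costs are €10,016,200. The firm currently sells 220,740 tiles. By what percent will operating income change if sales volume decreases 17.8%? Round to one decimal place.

-27.7%

At 220,740 units, contribution = 220,740 × €127.33 = €28,106,824.20.
Operating income = contribution − fixed costs = €28,106,824.20 − €10,016,200 = €18,090,624.20.
Degree of operating leverage = €28,106,824.20 / €18,090,624.20 = 1.5537.
Operating income changes by 1.5537 × -17.8% = -27.7%.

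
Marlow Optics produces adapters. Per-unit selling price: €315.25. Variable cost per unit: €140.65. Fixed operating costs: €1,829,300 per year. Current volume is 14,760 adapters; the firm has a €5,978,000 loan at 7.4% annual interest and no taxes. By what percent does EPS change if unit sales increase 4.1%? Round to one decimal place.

At 14,760 units, contribution = 14,760 × €174.60 = €2,577,096.00.
EBIT = €2,577,096.00 − €1,829,300 = €747,796.00.
Interest = €442,372.00, so EBIT − I = €305,424.00.
Degree of combined leverage = contribution ÷ (EBIT − I) = €2,577,096.00 ÷ €305,424.00 = 8.4378.
%ΔEPS = DCL × %ΔSales = 8.4378 × +4.1% = +34.6%.

+34.6%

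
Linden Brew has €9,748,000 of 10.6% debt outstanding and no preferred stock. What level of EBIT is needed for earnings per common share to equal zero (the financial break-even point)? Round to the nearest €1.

Annual interest = 10.6% × €9,748,000 = €1,033,288.00.
Without preferred stock the financial break-even is simply EBIT = interest = €1,033,288.00.

€1,033,288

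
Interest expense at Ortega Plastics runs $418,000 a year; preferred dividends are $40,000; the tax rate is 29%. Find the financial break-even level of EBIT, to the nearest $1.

Preferred dividends are paid after tax, so their pre-tax equivalent is $40,000 ÷ (1 − 0.29) = $56,338.03.
Financial break-even EBIT = interest + D_p ÷ (1 − t) = $418,000 + $56,338.03 = $474,338.03.

$474,338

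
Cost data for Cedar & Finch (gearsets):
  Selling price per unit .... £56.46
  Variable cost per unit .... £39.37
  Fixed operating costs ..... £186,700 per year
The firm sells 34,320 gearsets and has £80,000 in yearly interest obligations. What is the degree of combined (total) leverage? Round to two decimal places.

1.83

Total contribution margin = 34,320 × £17.09 = £586,528.80.
Operating income = contribution − fixed costs = £586,528.80 − £186,700 = £399,828.80. Interest = £80,000.00.
DOL = £586,528.80 ÷ £399,828.80 = 1.4669; DFL = £399,828.80 ÷ £319,828.80 = 1.2501.
DCL = DOL × DFL = 1.4669 × 1.2501 = 1.8338.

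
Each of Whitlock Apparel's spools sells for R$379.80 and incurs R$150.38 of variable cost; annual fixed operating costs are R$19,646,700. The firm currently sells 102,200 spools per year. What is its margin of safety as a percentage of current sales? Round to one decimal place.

Unit CM = price − variable cost = R$379.80 − R$150.38 = R$229.42. Break-even units = R$19,646,700 ÷ R$229.42 = 85,636.39; break-even revenue = 85,636.39 × R$379.80 = R$32,524,699.94.
Current sales = 102,200 × R$379.80 = R$38,815,560.00.
Margin of safety = (R$38,815,560.00 − R$32,524,699.94) ÷ R$38,815,560.00 = 16.2%.

16.2%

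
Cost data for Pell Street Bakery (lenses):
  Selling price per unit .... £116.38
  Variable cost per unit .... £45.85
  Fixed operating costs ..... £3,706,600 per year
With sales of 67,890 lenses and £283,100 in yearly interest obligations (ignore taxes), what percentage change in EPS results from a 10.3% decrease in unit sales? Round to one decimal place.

Total contribution margin = 67,890 × £70.53 = £4,788,281.70.
EBIT = £4,788,281.70 − £3,706,600 = £1,081,681.70.
After interest of £283,100.00, pre-tax earnings = £798,581.70.
DCL = total CM / (EBIT − I) = £4,788,281.70 / £798,581.70 = 5.9960.
EPS therefore changes by 5.9960 × (-10.3%) = -61.8%.

-61.8%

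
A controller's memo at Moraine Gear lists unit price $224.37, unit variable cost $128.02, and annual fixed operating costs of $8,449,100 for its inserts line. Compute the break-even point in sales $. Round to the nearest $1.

Contribution margin per unit = $224.37 − $128.02 = $96.35, a CM ratio of $96.35 ÷ $224.37 = 0.4294.
Break-even sales = FC ÷ CM ratio = $8,449,100 × $224.37 / $96.35 = $19,675,398.

$19,675,398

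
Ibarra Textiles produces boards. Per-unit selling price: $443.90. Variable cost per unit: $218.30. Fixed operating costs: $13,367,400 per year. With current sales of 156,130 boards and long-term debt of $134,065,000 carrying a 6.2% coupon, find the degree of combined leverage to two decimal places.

Total contribution margin = 156,130 × $225.60 = $35,222,928.00.
Operating income = contribution − fixed costs = $35,222,928.00 − $13,367,400 = $21,855,528.00. Interest = $8,312,030.00.
DOL = $35,222,928.00 ÷ $21,855,528.00 = 1.6116; DFL = $21,855,528.00 ÷ $13,543,498.00 = 1.6137.
DCL = DOL × DFL = 1.6116 × 1.6137 = 2.6006.

2.60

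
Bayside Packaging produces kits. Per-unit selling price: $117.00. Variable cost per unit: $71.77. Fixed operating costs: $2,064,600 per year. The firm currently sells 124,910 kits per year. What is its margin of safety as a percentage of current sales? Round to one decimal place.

63.5%

Contribution margin per unit = $117.00 − $71.77 = $45.23. Break-even units = $2,064,600 ÷ $45.23 = 45,646.69; break-even revenue = 45,646.69 × $117.00 = $5,340,663.28.
Current sales = 124,910 × $117.00 = $14,614,470.00.
Margin of safety = ($14,614,470.00 − $5,340,663.28) ÷ $14,614,470.00 = 63.5%.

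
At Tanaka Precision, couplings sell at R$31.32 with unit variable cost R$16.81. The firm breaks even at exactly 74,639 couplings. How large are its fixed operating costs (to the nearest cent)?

Contribution margin per unit = R$31.32 − R$16.81 = R$14.51.
Fixed costs = break-even units × CM = 74,639 × R$14.51 = R$1,083,011.89.

R$1,083,011.89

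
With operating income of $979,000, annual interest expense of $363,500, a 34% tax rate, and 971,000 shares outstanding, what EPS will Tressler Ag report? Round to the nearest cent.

$0.42

Interest = $363,500.00, so EBT = $979,000 − $363,500.00 = $615,500.00.
Net income = $615,500.00 × (1 − 0.34) = $406,230.00.
Per share: $406,230.00 / 971,000 shares = $0.42.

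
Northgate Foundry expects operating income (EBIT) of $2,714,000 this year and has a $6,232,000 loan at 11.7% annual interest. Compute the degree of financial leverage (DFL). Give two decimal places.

Annual interest charges come to $729,144.00.
DFL = EBIT ÷ (EBIT − I) = $2,714,000 ÷ ($2,714,000 − $729,144.00) = $2,714,000 ÷ $1,984,856.00 = 1.3674.

1.37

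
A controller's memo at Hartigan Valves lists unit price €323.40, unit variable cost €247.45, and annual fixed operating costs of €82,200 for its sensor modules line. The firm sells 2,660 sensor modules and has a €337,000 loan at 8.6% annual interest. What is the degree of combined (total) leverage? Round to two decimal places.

Total contribution margin = 2,660 × €75.95 = €202,027.00.
EBIT = €202,027.00 − €82,200 = €119,827.00. Interest = €28,982.00, so EBIT − I = €90,845.00.
DCL = contribution ÷ (EBIT − I) = €202,027.00 ÷ €90,845.00 = 2.2239.

2.22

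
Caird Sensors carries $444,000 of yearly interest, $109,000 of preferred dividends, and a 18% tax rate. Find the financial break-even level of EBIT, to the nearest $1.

Grossing the preferred dividend up to pre-tax terms: $109,000 / (1 − 0.18) = $132,926.83.
Financial break-even EBIT = interest + D_p ÷ (1 − t) = $444,000 + $132,926.83 = $576,926.83.

$576,927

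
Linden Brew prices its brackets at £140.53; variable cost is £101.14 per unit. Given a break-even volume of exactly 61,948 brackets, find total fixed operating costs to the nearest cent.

Contribution margin per unit = £140.53 − £101.14 = £39.39.
Fixed costs = break-even units × CM = 61,948 × £39.39 = £2,440,131.72.

£2,440,131.72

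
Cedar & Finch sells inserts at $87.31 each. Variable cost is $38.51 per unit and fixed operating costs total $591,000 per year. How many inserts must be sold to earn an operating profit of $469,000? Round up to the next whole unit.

Each unit contributes $87.31 − $38.51 = $48.80.
Required volume = (fixed costs + target profit) ÷ CM = ($591,000 + $469,000) ÷ $48.80 = 21,721.31, so 21,722 inserts.

21,722 inserts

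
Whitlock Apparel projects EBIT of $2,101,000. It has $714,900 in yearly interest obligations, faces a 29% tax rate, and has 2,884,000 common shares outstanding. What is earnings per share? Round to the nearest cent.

$0.34

Interest = $714,900.00, so EBT = $2,101,000 − $714,900.00 = $1,386,100.00.
Net income = $1,386,100.00 × (1 − 0.29) = $984,131.00.
Per share: $984,131.00 / 2,884,000 shares = $0.34.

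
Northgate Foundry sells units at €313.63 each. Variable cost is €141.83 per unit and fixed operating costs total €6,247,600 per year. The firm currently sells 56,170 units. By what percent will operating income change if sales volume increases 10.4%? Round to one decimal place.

+29.5%

Total contribution margin = 56,170 × €171.80 = €9,650,006.00.
EBIT = €9,650,006.00 − €6,247,600 = €3,402,406.00.
Degree of operating leverage = €9,650,006.00 / €3,402,406.00 = 2.8362.
So EBIT moves 2.8362 × (+10.4%) = +29.5%.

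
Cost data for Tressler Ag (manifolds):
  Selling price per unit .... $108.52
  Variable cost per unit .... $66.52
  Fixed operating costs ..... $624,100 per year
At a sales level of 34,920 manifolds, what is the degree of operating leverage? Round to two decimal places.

1.74

Contribution at this volume is 34,920 × $42.00 = $1,466,640.00.
Subtracting fixed costs: EBIT = $1,466,640.00 − $624,100 = $842,540.00.
DOL = contribution ÷ EBIT = $1,466,640.00 ÷ $842,540.00 = 1.7407.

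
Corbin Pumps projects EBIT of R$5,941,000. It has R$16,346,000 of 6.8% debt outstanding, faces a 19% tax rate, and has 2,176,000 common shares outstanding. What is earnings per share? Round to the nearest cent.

Pre-tax income = R$5,941,000 − R$1,111,528.00 = R$4,829,472.00.
After tax at 19%: net income = R$4,829,472.00 × 0.81 = R$3,911,872.32.
EPS = R$3,911,872.32 ÷ 2,176,000 = R$1.80.

R$1.80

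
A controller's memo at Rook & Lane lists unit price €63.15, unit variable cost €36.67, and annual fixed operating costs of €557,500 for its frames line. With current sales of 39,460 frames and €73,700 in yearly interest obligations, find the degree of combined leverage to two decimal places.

2.53

Contribution at this volume is 39,460 × €26.48 = €1,044,900.80.
Subtracting fixed costs: EBIT = €1,044,900.80 − €557,500 = €487,400.80. Interest = €73,700.00, so EBIT − I = €413,700.80.
DCL = contribution ÷ (EBIT − I) = €1,044,900.80 ÷ €413,700.80 = 2.5257.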